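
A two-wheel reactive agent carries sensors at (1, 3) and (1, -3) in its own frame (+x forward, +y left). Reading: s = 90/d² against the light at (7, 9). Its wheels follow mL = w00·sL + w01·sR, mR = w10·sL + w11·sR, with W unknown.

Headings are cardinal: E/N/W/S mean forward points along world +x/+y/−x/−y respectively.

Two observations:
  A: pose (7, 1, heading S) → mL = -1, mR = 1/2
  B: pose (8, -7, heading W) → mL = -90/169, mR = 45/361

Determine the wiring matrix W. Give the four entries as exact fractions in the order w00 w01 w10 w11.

obs A: pose=(7,1,S) → sL=1, sR=1, mL=-1, mR=1/2
obs B: pose=(8,-7,W) → sL=90/361, sR=90/169, mL=-90/169, mR=45/361
sensor matrix S = [[1, 1], [90/361, 90/169]]; det S = 17280/61009
solve [mL_A; mL_B] = S·[w00; w01] and [mR_A; mR_B] = S·[w10; w11]:
  w00 = 0, w01 = -1, w10 = 1/2, w11 = 0

0 -1 1/2 0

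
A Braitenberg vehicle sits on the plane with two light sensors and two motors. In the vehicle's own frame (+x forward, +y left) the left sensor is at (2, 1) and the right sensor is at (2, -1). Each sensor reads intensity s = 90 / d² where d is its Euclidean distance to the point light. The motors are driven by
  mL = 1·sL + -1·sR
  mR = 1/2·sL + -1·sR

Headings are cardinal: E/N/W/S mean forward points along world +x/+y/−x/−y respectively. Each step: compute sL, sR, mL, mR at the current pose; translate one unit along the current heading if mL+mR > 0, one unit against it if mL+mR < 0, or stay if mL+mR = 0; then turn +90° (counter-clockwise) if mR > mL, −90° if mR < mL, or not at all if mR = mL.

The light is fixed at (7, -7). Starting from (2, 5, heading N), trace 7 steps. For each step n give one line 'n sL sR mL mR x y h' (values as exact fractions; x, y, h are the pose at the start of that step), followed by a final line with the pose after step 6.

0 45/116 45/106 -225/6148 -2835/12296 2 5 N
1 10/17 90/109 -440/1853 -985/1853 2 4 E
2 45/53 9/13 108/689 -369/1378 1 4 S
3 18/37 90/233 864/8621 -1233/8621 1 5 W
4 45/116 45/106 -225/6148 -2835/12296 2 5 N
5 10/17 90/109 -440/1853 -985/1853 2 4 E
6 45/53 9/13 108/689 -369/1378 1 4 S
final 1 5 W

n=0: pose=(2,5,N); sL=45/116, sR=45/106; mL=-225/6148, mR=-2835/12296; mL+mR=-3285/12296 → advance -1; mR−mL=-45/232 → turn -1·90°
n=1: pose=(2,4,E); sL=10/17, sR=90/109; mL=-440/1853, mR=-985/1853; mL+mR=-1425/1853 → advance -1; mR−mL=-5/17 → turn -1·90°
n=2: pose=(1,4,S); sL=45/53, sR=9/13; mL=108/689, mR=-369/1378; mL+mR=-153/1378 → advance -1; mR−mL=-45/106 → turn -1·90°
n=3: pose=(1,5,W); sL=18/37, sR=90/233; mL=864/8621, mR=-1233/8621; mL+mR=-369/8621 → advance -1; mR−mL=-9/37 → turn -1·90°
n=4: pose=(2,5,N); sL=45/116, sR=45/106; mL=-225/6148, mR=-2835/12296; mL+mR=-3285/12296 → advance -1; mR−mL=-45/232 → turn -1·90°
n=5: pose=(2,4,E); sL=10/17, sR=90/109; mL=-440/1853, mR=-985/1853; mL+mR=-1425/1853 → advance -1; mR−mL=-5/17 → turn -1·90°
n=6: pose=(1,4,S); sL=45/53, sR=9/13; mL=108/689, mR=-369/1378; mL+mR=-153/1378 → advance -1; mR−mL=-45/106 → turn -1·90°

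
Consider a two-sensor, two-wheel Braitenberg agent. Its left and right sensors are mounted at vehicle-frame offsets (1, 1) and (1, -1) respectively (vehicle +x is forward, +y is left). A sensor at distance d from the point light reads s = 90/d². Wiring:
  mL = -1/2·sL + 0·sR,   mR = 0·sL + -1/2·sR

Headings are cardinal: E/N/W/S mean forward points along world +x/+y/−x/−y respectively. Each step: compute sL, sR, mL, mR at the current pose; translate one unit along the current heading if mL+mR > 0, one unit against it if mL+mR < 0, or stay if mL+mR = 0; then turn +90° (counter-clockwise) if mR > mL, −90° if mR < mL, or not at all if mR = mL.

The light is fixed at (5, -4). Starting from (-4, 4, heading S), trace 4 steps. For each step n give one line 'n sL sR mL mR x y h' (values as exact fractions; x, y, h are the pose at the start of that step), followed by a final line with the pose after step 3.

n=0: pose=(-4,4,S); sL=90/113, sR=90/149; mL=-45/113, mR=-45/149; mL+mR=-11790/16837 → advance -1; mR−mL=1620/16837 → turn +1·90°
n=1: pose=(-4,5,E); sL=45/82, sR=45/64; mL=-45/164, mR=-45/128; mL+mR=-3285/5248 → advance -1; mR−mL=-405/5248 → turn -1·90°
n=2: pose=(-5,5,S); sL=18/29, sR=18/37; mL=-9/29, mR=-9/37; mL+mR=-594/1073 → advance -1; mR−mL=72/1073 → turn +1·90°
n=3: pose=(-5,6,E); sL=45/101, sR=5/9; mL=-45/202, mR=-5/18; mL+mR=-455/909 → advance -1; mR−mL=-50/909 → turn -1·90°

0 90/113 90/149 -45/113 -45/149 -4 4 S
1 45/82 45/64 -45/164 -45/128 -4 5 E
2 18/29 18/37 -9/29 -9/37 -5 5 S
3 45/101 5/9 -45/202 -5/18 -5 6 E
final -6 6 S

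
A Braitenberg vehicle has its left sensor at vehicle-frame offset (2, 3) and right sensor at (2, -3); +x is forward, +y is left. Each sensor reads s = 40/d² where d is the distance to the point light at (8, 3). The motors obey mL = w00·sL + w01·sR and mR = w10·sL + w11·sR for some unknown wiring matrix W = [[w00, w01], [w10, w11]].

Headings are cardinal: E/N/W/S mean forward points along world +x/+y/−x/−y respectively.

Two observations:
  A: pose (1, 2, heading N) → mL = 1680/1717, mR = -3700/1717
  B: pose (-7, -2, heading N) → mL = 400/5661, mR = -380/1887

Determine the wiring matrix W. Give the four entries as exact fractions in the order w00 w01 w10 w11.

obs A: pose=(1,2,N) → sL=40/101, sR=40/17, mL=1680/1717, mR=-3700/1717
obs B: pose=(-7,-2,N) → sL=40/333, sR=40/153, mL=400/5661, mR=-380/1887
sensor matrix S = [[40/101, 40/17], [40/333, 40/153]]; det S = -102400/571761
solve [mL_A; mL_B] = S·[w00; w01] and [mR_A; mR_B] = S·[w10; w11]:
  w00 = -1/2, w01 = 1/2, w10 = 1/2, w11 = -1

-1/2 1/2 1/2 -1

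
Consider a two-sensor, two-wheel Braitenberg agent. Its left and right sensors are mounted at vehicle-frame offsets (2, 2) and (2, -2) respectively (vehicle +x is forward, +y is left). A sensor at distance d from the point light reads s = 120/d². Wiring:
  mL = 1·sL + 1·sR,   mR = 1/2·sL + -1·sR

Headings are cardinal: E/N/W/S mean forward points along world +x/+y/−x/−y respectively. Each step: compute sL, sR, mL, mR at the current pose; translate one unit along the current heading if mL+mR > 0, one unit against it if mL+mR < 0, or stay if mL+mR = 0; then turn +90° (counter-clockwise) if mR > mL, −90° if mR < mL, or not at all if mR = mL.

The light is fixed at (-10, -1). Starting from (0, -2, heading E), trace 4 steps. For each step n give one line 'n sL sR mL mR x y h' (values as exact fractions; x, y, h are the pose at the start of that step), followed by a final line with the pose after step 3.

0 24/29 40/51 2384/1479 -548/1479 0 -2 E
1 60/89 4/3 536/267 -266/267 1 -2 S
2 120/97 40/27 7120/2619 -2260/2619 1 -3 W
3 15/8 5/6 65/24 5/48 0 -3 N
final 0 -2 E

n=0: pose=(0,-2,E); sL=24/29, sR=40/51; mL=2384/1479, mR=-548/1479; mL+mR=36/29 → advance +1; mR−mL=-2932/1479 → turn -1·90°
n=1: pose=(1,-2,S); sL=60/89, sR=4/3; mL=536/267, mR=-266/267; mL+mR=90/89 → advance +1; mR−mL=-802/267 → turn -1·90°
n=2: pose=(1,-3,W); sL=120/97, sR=40/27; mL=7120/2619, mR=-2260/2619; mL+mR=180/97 → advance +1; mR−mL=-9380/2619 → turn -1·90°
n=3: pose=(0,-3,N); sL=15/8, sR=5/6; mL=65/24, mR=5/48; mL+mR=45/16 → advance +1; mR−mL=-125/48 → turn -1·90°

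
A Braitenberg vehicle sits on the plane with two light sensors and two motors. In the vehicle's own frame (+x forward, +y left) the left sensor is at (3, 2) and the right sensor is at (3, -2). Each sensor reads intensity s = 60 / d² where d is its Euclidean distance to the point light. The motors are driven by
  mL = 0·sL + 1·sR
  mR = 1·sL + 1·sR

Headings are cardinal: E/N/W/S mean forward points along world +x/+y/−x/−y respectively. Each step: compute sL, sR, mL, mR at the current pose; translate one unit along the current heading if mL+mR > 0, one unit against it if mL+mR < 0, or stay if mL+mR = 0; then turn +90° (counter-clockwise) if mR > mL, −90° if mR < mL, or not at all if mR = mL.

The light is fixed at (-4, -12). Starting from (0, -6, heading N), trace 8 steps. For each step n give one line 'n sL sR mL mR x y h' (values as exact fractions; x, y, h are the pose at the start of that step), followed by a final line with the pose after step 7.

0 12/17 20/39 20/39 808/663 0 -6 N
1 30/13 30/41 30/41 1620/533 0 -5 W
2 60/41 60/17 60/17 3480/697 -1 -5 S
3 3/5 15/13 15/13 114/65 -1 -6 E
4 12/17 20/39 20/39 808/663 0 -6 N
5 30/13 30/41 30/41 1620/533 0 -5 W
6 60/41 60/17 60/17 3480/697 -1 -5 S
7 3/5 15/13 15/13 114/65 -1 -6 E
final 0 -6 N

n=0: pose=(0,-6,N); sL=12/17, sR=20/39; mL=20/39, mR=808/663; mL+mR=1148/663 → advance +1; mR−mL=12/17 → turn +1·90°
n=1: pose=(0,-5,W); sL=30/13, sR=30/41; mL=30/41, mR=1620/533; mL+mR=2010/533 → advance +1; mR−mL=30/13 → turn +1·90°
n=2: pose=(-1,-5,S); sL=60/41, sR=60/17; mL=60/17, mR=3480/697; mL+mR=5940/697 → advance +1; mR−mL=60/41 → turn +1·90°
n=3: pose=(-1,-6,E); sL=3/5, sR=15/13; mL=15/13, mR=114/65; mL+mR=189/65 → advance +1; mR−mL=3/5 → turn +1·90°
n=4: pose=(0,-6,N); sL=12/17, sR=20/39; mL=20/39, mR=808/663; mL+mR=1148/663 → advance +1; mR−mL=12/17 → turn +1·90°
n=5: pose=(0,-5,W); sL=30/13, sR=30/41; mL=30/41, mR=1620/533; mL+mR=2010/533 → advance +1; mR−mL=30/13 → turn +1·90°
n=6: pose=(-1,-5,S); sL=60/41, sR=60/17; mL=60/17, mR=3480/697; mL+mR=5940/697 → advance +1; mR−mL=60/41 → turn +1·90°
n=7: pose=(-1,-6,E); sL=3/5, sR=15/13; mL=15/13, mR=114/65; mL+mR=189/65 → advance +1; mR−mL=3/5 → turn +1·90°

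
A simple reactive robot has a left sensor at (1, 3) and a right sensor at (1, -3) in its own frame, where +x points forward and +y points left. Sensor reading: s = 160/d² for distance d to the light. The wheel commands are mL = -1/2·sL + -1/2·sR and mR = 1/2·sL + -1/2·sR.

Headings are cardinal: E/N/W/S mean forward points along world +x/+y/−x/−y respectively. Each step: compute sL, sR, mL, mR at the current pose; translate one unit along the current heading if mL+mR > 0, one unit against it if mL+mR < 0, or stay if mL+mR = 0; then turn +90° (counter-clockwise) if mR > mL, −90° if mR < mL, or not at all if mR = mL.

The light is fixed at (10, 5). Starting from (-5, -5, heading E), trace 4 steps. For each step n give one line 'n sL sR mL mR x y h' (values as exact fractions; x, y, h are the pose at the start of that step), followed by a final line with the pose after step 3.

0 32/49 32/73 -1952/3577 384/3577 -5 -5 E
1 80/221 16/25 -2768/5525 -768/5525 -6 -5 N
2 32/97 160/353 -13408/34241 -2112/34241 -6 -6 W
3 5/9 40/117 -35/78 25/234 -5 -6 S
final -5 -5 E

n=0: pose=(-5,-5,E); sL=32/49, sR=32/73; mL=-1952/3577, mR=384/3577; mL+mR=-32/73 → advance -1; mR−mL=32/49 → turn +1·90°
n=1: pose=(-6,-5,N); sL=80/221, sR=16/25; mL=-2768/5525, mR=-768/5525; mL+mR=-16/25 → advance -1; mR−mL=80/221 → turn +1·90°
n=2: pose=(-6,-6,W); sL=32/97, sR=160/353; mL=-13408/34241, mR=-2112/34241; mL+mR=-160/353 → advance -1; mR−mL=32/97 → turn +1·90°
n=3: pose=(-5,-6,S); sL=5/9, sR=40/117; mL=-35/78, mR=25/234; mL+mR=-40/117 → advance -1; mR−mL=5/9 → turn +1·90°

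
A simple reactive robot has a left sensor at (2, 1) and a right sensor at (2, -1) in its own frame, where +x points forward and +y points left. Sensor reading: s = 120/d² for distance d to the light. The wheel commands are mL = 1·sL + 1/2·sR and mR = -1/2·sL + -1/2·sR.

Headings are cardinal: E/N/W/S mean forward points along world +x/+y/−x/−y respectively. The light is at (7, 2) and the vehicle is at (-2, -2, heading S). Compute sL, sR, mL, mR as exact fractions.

6/5 15/17 279/170 -177/170

left sensor world pos  = (-1, -4); dL² = 100
right sensor world pos = (-3, -4); dR² = 136
sL = 120/100 = 6/5
sR = 120/136 = 15/17
mL = 1·sL + 1/2·sR = 279/170
mR = -1/2·sL + -1/2·sR = -177/170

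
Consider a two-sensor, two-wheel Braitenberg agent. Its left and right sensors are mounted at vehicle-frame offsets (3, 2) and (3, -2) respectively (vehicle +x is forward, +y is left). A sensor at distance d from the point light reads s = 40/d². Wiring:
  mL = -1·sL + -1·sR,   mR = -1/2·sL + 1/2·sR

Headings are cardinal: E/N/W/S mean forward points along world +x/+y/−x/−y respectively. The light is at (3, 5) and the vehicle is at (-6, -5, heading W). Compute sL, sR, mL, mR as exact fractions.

5/36 5/26 -155/468 25/936

left sensor world pos  = (-9, -7); dL² = 288
right sensor world pos = (-9, -3); dR² = 208
sL = 40/288 = 5/36
sR = 40/208 = 5/26
mL = -1·sL + -1·sR = -155/468
mR = -1/2·sL + 1/2·sR = 25/936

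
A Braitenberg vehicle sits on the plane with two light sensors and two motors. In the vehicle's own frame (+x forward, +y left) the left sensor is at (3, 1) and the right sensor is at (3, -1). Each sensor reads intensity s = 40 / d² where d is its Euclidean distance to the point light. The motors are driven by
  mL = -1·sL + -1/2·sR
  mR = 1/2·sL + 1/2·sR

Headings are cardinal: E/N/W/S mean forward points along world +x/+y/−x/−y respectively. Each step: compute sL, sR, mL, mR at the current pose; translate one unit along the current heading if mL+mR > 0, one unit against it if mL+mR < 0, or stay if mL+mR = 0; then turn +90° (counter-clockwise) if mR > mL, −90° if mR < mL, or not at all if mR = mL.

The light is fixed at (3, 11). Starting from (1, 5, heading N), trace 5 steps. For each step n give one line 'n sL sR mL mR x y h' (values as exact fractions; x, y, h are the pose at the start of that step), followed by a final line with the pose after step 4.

n=0: pose=(1,5,N); sL=20/9, sR=4; mL=-38/9, mR=28/9; mL+mR=-10/9 → advance -1; mR−mL=22/3 → turn +1·90°
n=1: pose=(1,4,W); sL=40/89, sR=40/61; mL=-4220/5429, mR=3000/5429; mL+mR=-20/89 → advance -1; mR−mL=7220/5429 → turn +1·90°
n=2: pose=(2,4,S); sL=2/5, sR=5/13; mL=-77/130, mR=51/130; mL+mR=-1/5 → advance -1; mR−mL=64/65 → turn +1·90°
n=3: pose=(2,5,E); sL=40/29, sR=40/53; mL=-2700/1537, mR=1640/1537; mL+mR=-20/29 → advance -1; mR−mL=4340/1537 → turn +1·90°
n=4: pose=(1,5,N); sL=20/9, sR=4; mL=-38/9, mR=28/9; mL+mR=-10/9 → advance -1; mR−mL=22/3 → turn +1·90°

0 20/9 4 -38/9 28/9 1 5 N
1 40/89 40/61 -4220/5429 3000/5429 1 4 W
2 2/5 5/13 -77/130 51/130 2 4 S
3 40/29 40/53 -2700/1537 1640/1537 2 5 E
4 20/9 4 -38/9 28/9 1 5 N
final 1 4 W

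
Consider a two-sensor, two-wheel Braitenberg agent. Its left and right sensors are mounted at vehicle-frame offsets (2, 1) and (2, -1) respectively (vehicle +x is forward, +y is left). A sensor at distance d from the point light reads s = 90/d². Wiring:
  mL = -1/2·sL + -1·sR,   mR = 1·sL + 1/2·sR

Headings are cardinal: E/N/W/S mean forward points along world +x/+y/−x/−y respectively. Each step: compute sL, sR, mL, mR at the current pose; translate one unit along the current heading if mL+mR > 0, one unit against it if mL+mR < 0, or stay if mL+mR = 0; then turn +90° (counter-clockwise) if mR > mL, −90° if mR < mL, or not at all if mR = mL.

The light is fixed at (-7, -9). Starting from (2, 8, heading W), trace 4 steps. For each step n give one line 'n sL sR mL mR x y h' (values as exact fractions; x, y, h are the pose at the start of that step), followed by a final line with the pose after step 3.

n=0: pose=(2,8,W); sL=18/61, sR=90/373; mL=-8847/22753, mR=9459/22753; mL+mR=612/22753 → advance +1; mR−mL=18306/22753 → turn +1·90°
n=1: pose=(1,8,S); sL=5/17, sR=45/137; mL=-2215/4658, mR=2135/4658; mL+mR=-40/2329 → advance -1; mR−mL=2175/2329 → turn +1·90°
n=2: pose=(1,9,E); sL=90/461, sR=90/389; mL=-58995/179329, mR=55755/179329; mL+mR=-3240/179329 → advance -1; mR−mL=114750/179329 → turn +1·90°
n=3: pose=(0,9,N); sL=45/218, sR=45/232; mL=-7515/25288, mR=15345/50576; mL+mR=315/50576 → advance +1; mR−mL=30375/50576 → turn +1·90°

0 18/61 90/373 -8847/22753 9459/22753 2 8 W
1 5/17 45/137 -2215/4658 2135/4658 1 8 S
2 90/461 90/389 -58995/179329 55755/179329 1 9 E
3 45/218 45/232 -7515/25288 15345/50576 0 9 N
final 0 10 W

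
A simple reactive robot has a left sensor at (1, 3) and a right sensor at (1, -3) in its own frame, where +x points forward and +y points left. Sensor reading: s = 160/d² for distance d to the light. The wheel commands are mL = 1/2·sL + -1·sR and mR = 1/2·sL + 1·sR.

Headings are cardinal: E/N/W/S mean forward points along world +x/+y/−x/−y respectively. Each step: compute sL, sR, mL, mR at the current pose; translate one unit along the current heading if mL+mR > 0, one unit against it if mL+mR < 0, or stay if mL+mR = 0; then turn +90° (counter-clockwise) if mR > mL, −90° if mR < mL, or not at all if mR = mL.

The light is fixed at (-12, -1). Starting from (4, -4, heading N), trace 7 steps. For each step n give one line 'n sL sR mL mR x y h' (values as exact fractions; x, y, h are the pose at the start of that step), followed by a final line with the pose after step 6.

0 160/173 32/73 304/12629 11376/12629 4 -4 N
1 16/25 80/113 -1096/2825 2904/2825 4 -3 W
2 160/333 160/153 -1520/1887 7280/5661 3 -3 S
3 5/8 40/73 -275/1168 1005/1168 3 -4 E
4 160/173 32/73 304/12629 11376/12629 4 -4 N
5 16/25 80/113 -1096/2825 2904/2825 4 -3 W
6 160/333 160/153 -1520/1887 7280/5661 3 -3 S
final 3 -4 E

n=0: pose=(4,-4,N); sL=160/173, sR=32/73; mL=304/12629, mR=11376/12629; mL+mR=160/173 → advance +1; mR−mL=64/73 → turn +1·90°
n=1: pose=(4,-3,W); sL=16/25, sR=80/113; mL=-1096/2825, mR=2904/2825; mL+mR=16/25 → advance +1; mR−mL=160/113 → turn +1·90°
n=2: pose=(3,-3,S); sL=160/333, sR=160/153; mL=-1520/1887, mR=7280/5661; mL+mR=160/333 → advance +1; mR−mL=320/153 → turn +1·90°
n=3: pose=(3,-4,E); sL=5/8, sR=40/73; mL=-275/1168, mR=1005/1168; mL+mR=5/8 → advance +1; mR−mL=80/73 → turn +1·90°
n=4: pose=(4,-4,N); sL=160/173, sR=32/73; mL=304/12629, mR=11376/12629; mL+mR=160/173 → advance +1; mR−mL=64/73 → turn +1·90°
n=5: pose=(4,-3,W); sL=16/25, sR=80/113; mL=-1096/2825, mR=2904/2825; mL+mR=16/25 → advance +1; mR−mL=160/113 → turn +1·90°
n=6: pose=(3,-3,S); sL=160/333, sR=160/153; mL=-1520/1887, mR=7280/5661; mL+mR=160/333 → advance +1; mR−mL=320/153 → turn +1·90°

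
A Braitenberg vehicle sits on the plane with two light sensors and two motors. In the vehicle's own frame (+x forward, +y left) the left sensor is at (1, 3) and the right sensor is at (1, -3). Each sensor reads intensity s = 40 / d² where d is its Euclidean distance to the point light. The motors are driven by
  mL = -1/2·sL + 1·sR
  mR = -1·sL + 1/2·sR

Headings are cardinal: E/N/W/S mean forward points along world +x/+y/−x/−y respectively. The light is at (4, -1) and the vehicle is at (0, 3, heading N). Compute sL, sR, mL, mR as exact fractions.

left sensor world pos  = (-3, 4); dL² = 74
right sensor world pos = (3, 4); dR² = 26
sL = 40/74 = 20/37
sR = 40/26 = 20/13
mL = -1/2·sL + 1·sR = 610/481
mR = -1·sL + 1/2·sR = 110/481

20/37 20/13 610/481 110/481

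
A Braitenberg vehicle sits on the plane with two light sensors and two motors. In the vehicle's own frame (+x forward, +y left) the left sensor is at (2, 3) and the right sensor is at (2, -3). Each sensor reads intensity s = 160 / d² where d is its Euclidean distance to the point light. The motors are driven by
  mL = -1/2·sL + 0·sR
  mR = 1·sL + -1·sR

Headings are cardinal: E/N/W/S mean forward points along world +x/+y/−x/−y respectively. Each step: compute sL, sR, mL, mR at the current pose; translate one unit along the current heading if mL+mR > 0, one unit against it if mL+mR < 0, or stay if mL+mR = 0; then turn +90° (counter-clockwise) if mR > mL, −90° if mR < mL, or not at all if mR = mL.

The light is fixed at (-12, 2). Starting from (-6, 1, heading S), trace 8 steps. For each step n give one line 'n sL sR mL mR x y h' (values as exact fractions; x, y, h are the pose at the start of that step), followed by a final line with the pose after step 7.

0 16/9 80/9 -8/9 -64/9 -6 1 S
1 32/5 32/5 -16/5 0 -6 2 W
2 20/13 8 -10/13 -84/13 -5 2 S
3 160/29 160/41 -80/29 1920/1189 -5 3 W
4 80/61 80/13 -40/61 -3840/793 -4 3 S
5 160/37 160/61 -80/37 3840/2257 -4 4 W
6 10/9 40/9 -5/9 -10/3 -3 4 S
7 160/49 32/17 -80/49 1152/833 -3 5 W
final -2 5 S

n=0: pose=(-6,1,S); sL=16/9, sR=80/9; mL=-8/9, mR=-64/9; mL+mR=-8 → advance -1; mR−mL=-56/9 → turn -1·90°
n=1: pose=(-6,2,W); sL=32/5, sR=32/5; mL=-16/5, mR=0; mL+mR=-16/5 → advance -1; mR−mL=16/5 → turn +1·90°
n=2: pose=(-5,2,S); sL=20/13, sR=8; mL=-10/13, mR=-84/13; mL+mR=-94/13 → advance -1; mR−mL=-74/13 → turn -1·90°
n=3: pose=(-5,3,W); sL=160/29, sR=160/41; mL=-80/29, mR=1920/1189; mL+mR=-1360/1189 → advance -1; mR−mL=5200/1189 → turn +1·90°
n=4: pose=(-4,3,S); sL=80/61, sR=80/13; mL=-40/61, mR=-3840/793; mL+mR=-4360/793 → advance -1; mR−mL=-3320/793 → turn -1·90°
n=5: pose=(-4,4,W); sL=160/37, sR=160/61; mL=-80/37, mR=3840/2257; mL+mR=-1040/2257 → advance -1; mR−mL=8720/2257 → turn +1·90°
n=6: pose=(-3,4,S); sL=10/9, sR=40/9; mL=-5/9, mR=-10/3; mL+mR=-35/9 → advance -1; mR−mL=-25/9 → turn -1·90°
n=7: pose=(-3,5,W); sL=160/49, sR=32/17; mL=-80/49, mR=1152/833; mL+mR=-208/833 → advance -1; mR−mL=2512/833 → turn +1·90°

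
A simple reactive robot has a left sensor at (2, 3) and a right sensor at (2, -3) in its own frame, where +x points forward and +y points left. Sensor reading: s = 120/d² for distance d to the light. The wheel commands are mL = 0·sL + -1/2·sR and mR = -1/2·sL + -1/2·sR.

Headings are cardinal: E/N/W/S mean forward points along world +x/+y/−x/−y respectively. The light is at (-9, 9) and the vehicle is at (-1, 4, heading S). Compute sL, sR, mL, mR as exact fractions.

12/17 60/37 -30/37 -732/629

left sensor world pos  = (2, 2); dL² = 170
right sensor world pos = (-4, 2); dR² = 74
sL = 120/170 = 12/17
sR = 120/74 = 60/37
mL = 0·sL + -1/2·sR = -30/37
mR = -1/2·sL + -1/2·sR = -732/629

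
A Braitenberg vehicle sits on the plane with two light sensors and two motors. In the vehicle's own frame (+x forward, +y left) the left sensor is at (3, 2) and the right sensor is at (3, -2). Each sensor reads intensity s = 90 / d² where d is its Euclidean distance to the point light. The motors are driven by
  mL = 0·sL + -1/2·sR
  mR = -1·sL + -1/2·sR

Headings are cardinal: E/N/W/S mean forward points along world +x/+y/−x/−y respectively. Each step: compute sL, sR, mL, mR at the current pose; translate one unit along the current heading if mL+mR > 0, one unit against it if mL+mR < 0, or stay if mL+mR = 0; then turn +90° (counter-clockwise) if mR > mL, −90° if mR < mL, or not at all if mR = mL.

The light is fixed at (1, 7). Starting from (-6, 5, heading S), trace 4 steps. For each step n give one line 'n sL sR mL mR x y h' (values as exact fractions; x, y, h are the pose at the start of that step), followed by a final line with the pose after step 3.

n=0: pose=(-6,5,S); sL=9/5, sR=45/53; mL=-45/106, mR=-1179/530; mL+mR=-702/265 → advance -1; mR−mL=-9/5 → turn -1·90°
n=1: pose=(-6,6,W); sL=90/109, sR=90/101; mL=-45/101, mR=-13995/11009; mL+mR=-18900/11009 → advance -1; mR−mL=-90/109 → turn -1·90°
n=2: pose=(-5,6,N); sL=45/34, sR=9/2; mL=-9/4, mR=-243/68; mL+mR=-99/17 → advance -1; mR−mL=-45/34 → turn -1·90°
n=3: pose=(-5,5,E); sL=10, sR=18/5; mL=-9/5, mR=-59/5; mL+mR=-68/5 → advance -1; mR−mL=-10 → turn -1·90°

0 9/5 45/53 -45/106 -1179/530 -6 5 S
1 90/109 90/101 -45/101 -13995/11009 -6 6 W
2 45/34 9/2 -9/4 -243/68 -5 6 N
3 10 18/5 -9/5 -59/5 -5 5 E
final -6 5 S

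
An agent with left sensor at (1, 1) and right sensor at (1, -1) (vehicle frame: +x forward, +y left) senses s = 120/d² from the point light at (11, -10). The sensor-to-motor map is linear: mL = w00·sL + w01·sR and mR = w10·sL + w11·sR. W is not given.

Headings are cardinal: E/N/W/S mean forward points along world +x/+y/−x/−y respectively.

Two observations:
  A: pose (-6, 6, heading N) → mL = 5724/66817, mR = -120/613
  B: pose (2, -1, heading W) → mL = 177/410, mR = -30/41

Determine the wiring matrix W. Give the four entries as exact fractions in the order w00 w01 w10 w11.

obs A: pose=(-6,6,N) → sL=120/613, sR=24/109, mL=5724/66817, mR=-120/613
obs B: pose=(2,-1,W) → sL=30/41, sR=3/5, mL=177/410, mR=-30/41
sensor matrix S = [[120/613, 24/109], [30/41, 3/5]]; det S = -119592/2739497
solve [mL_A; mL_B] = S·[w00; w01] and [mR_A; mR_B] = S·[w10; w11]:
  w00 = 1, w01 = -1/2, w10 = -1, w11 = 0

1 -1/2 -1 0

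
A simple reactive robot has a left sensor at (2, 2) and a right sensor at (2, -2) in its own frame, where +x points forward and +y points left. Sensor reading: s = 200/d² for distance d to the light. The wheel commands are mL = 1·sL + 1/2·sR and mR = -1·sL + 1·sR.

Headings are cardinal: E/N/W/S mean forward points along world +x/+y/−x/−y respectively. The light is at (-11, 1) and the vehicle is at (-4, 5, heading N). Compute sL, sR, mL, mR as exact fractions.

left sensor world pos  = (-6, 7); dL² = 61
right sensor world pos = (-2, 7); dR² = 117
sL = 200/61 = 200/61
sR = 200/117 = 200/117
mL = 1·sL + 1/2·sR = 29500/7137
mR = -1·sL + 1·sR = -11200/7137

200/61 200/117 29500/7137 -11200/7137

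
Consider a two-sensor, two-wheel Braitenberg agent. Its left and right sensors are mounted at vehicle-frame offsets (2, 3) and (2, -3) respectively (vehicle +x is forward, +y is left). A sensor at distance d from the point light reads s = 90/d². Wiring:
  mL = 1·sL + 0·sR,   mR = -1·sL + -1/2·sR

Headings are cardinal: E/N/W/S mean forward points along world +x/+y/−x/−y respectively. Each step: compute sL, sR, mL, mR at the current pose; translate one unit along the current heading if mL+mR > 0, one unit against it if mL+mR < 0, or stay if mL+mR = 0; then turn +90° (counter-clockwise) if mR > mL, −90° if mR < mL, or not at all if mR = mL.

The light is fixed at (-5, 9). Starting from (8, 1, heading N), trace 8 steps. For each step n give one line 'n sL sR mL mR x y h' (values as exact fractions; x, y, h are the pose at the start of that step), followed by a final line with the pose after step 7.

n=0: pose=(8,1,N); sL=45/68, sR=45/146; mL=45/68, mR=-2025/2482; mL+mR=-45/292 → advance -1; mR−mL=-7335/4964 → turn -1·90°
n=1: pose=(8,0,E); sL=10/29, sR=10/41; mL=10/29, mR=-555/1189; mL+mR=-5/41 → advance -1; mR−mL=-965/1189 → turn -1·90°
n=2: pose=(7,0,S); sL=45/173, sR=45/101; mL=45/173, mR=-16875/34946; mL+mR=-45/202 → advance -1; mR−mL=-25965/34946 → turn -1·90°
n=3: pose=(7,1,W); sL=90/221, sR=18/25; mL=90/221, mR=-4239/5525; mL+mR=-9/25 → advance -1; mR−mL=-6489/5525 → turn -1·90°
n=4: pose=(8,1,N); sL=45/68, sR=45/146; mL=45/68, mR=-2025/2482; mL+mR=-45/292 → advance -1; mR−mL=-7335/4964 → turn -1·90°
n=5: pose=(8,0,E); sL=10/29, sR=10/41; mL=10/29, mR=-555/1189; mL+mR=-5/41 → advance -1; mR−mL=-965/1189 → turn -1·90°
n=6: pose=(7,0,S); sL=45/173, sR=45/101; mL=45/173, mR=-16875/34946; mL+mR=-45/202 → advance -1; mR−mL=-25965/34946 → turn -1·90°
n=7: pose=(7,1,W); sL=90/221, sR=18/25; mL=90/221, mR=-4239/5525; mL+mR=-9/25 → advance -1; mR−mL=-6489/5525 → turn -1·90°

0 45/68 45/146 45/68 -2025/2482 8 1 N
1 10/29 10/41 10/29 -555/1189 8 0 E
2 45/173 45/101 45/173 -16875/34946 7 0 S
3 90/221 18/25 90/221 -4239/5525 7 1 W
4 45/68 45/146 45/68 -2025/2482 8 1 N
5 10/29 10/41 10/29 -555/1189 8 0 E
6 45/173 45/101 45/173 -16875/34946 7 0 S
7 90/221 18/25 90/221 -4239/5525 7 1 W
final 8 1 N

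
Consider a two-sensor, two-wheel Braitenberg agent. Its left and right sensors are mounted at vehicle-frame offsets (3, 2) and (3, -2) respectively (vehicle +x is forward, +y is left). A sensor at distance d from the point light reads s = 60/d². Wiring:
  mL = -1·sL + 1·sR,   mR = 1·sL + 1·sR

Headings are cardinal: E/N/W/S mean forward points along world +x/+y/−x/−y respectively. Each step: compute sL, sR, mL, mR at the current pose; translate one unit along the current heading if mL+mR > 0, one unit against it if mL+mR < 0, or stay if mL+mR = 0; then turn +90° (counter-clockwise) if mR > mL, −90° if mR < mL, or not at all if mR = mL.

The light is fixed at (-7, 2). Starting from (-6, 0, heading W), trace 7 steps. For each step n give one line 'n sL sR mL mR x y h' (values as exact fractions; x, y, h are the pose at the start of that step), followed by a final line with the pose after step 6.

n=0: pose=(-6,0,W); sL=3, sR=15; mL=12, mR=18; mL+mR=30 → advance +1; mR−mL=6 → turn +1·90°
n=1: pose=(-7,0,S); sL=60/29, sR=60/29; mL=0, mR=120/29; mL+mR=120/29 → advance +1; mR−mL=120/29 → turn +1·90°
n=2: pose=(-7,-1,E); sL=6, sR=30/17; mL=-72/17, mR=132/17; mL+mR=60/17 → advance +1; mR−mL=12 → turn +1·90°
n=3: pose=(-6,-1,N); sL=60, sR=20/3; mL=-160/3, mR=200/3; mL+mR=40/3 → advance +1; mR−mL=120 → turn +1·90°
n=4: pose=(-6,0,W); sL=3, sR=15; mL=12, mR=18; mL+mR=30 → advance +1; mR−mL=6 → turn +1·90°
n=5: pose=(-7,0,S); sL=60/29, sR=60/29; mL=0, mR=120/29; mL+mR=120/29 → advance +1; mR−mL=120/29 → turn +1·90°
n=6: pose=(-7,-1,E); sL=6, sR=30/17; mL=-72/17, mR=132/17; mL+mR=60/17 → advance +1; mR−mL=12 → turn +1·90°

0 3 15 12 18 -6 0 W
1 60/29 60/29 0 120/29 -7 0 S
2 6 30/17 -72/17 132/17 -7 -1 E
3 60 20/3 -160/3 200/3 -6 -1 N
4 3 15 12 18 -6 0 W
5 60/29 60/29 0 120/29 -7 0 S
6 6 30/17 -72/17 132/17 -7 -1 E
final -6 -1 N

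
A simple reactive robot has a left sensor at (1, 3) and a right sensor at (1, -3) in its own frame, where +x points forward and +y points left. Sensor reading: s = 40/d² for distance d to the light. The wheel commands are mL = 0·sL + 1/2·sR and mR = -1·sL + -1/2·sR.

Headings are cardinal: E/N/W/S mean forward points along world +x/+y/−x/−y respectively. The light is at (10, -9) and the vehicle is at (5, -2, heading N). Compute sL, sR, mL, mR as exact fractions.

5/16 10/17 5/17 -165/272

left sensor world pos  = (2, -1); dL² = 128
right sensor world pos = (8, -1); dR² = 68
sL = 40/128 = 5/16
sR = 40/68 = 10/17
mL = 0·sL + 1/2·sR = 5/17
mR = -1·sL + -1/2·sR = -165/272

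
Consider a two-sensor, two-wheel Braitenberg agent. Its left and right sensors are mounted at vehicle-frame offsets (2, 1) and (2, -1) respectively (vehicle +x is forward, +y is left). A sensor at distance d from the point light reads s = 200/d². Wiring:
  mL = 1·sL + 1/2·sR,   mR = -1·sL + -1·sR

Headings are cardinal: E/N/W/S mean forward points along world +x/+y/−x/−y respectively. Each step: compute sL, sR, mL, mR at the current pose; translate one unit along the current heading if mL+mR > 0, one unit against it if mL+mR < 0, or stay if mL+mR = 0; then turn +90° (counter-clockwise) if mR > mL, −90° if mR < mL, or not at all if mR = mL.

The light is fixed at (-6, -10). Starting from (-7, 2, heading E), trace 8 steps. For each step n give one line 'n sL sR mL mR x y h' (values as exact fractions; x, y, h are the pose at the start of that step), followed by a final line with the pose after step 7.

0 20/17 100/61 2070/1037 -2920/1037 -7 2 E
1 200/101 200/109 31900/11009 -42000/11009 -8 2 S
2 5/4 50/53 365/212 -465/212 -8 3 W
3 200/229 8/9 2716/2061 -3632/2061 -7 3 N
4 20/17 100/61 2070/1037 -2920/1037 -7 2 E
5 200/101 200/109 31900/11009 -42000/11009 -8 2 S
6 5/4 50/53 365/212 -465/212 -8 3 W
7 200/229 8/9 2716/2061 -3632/2061 -7 3 N
final -7 2 E

n=0: pose=(-7,2,E); sL=20/17, sR=100/61; mL=2070/1037, mR=-2920/1037; mL+mR=-50/61 → advance -1; mR−mL=-4990/1037 → turn -1·90°
n=1: pose=(-8,2,S); sL=200/101, sR=200/109; mL=31900/11009, mR=-42000/11009; mL+mR=-100/109 → advance -1; mR−mL=-73900/11009 → turn -1·90°
n=2: pose=(-8,3,W); sL=5/4, sR=50/53; mL=365/212, mR=-465/212; mL+mR=-25/53 → advance -1; mR−mL=-415/106 → turn -1·90°
n=3: pose=(-7,3,N); sL=200/229, sR=8/9; mL=2716/2061, mR=-3632/2061; mL+mR=-4/9 → advance -1; mR−mL=-2116/687 → turn -1·90°
n=4: pose=(-7,2,E); sL=20/17, sR=100/61; mL=2070/1037, mR=-2920/1037; mL+mR=-50/61 → advance -1; mR−mL=-4990/1037 → turn -1·90°
n=5: pose=(-8,2,S); sL=200/101, sR=200/109; mL=31900/11009, mR=-42000/11009; mL+mR=-100/109 → advance -1; mR−mL=-73900/11009 → turn -1·90°
n=6: pose=(-8,3,W); sL=5/4, sR=50/53; mL=365/212, mR=-465/212; mL+mR=-25/53 → advance -1; mR−mL=-415/106 → turn -1·90°
n=7: pose=(-7,3,N); sL=200/229, sR=8/9; mL=2716/2061, mR=-3632/2061; mL+mR=-4/9 → advance -1; mR−mL=-2116/687 → turn -1·90°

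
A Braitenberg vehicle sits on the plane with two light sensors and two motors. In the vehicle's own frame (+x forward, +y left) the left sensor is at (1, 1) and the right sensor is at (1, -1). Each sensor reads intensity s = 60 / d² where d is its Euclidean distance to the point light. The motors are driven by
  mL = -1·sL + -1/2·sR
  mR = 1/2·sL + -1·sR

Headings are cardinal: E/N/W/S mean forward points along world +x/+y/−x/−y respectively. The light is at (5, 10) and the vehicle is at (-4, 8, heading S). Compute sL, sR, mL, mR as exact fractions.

60/73 60/109 -8730/7957 -1110/7957

left sensor world pos  = (-3, 7); dL² = 73
right sensor world pos = (-5, 7); dR² = 109
sL = 60/73 = 60/73
sR = 60/109 = 60/109
mL = -1·sL + -1/2·sR = -8730/7957
mR = 1/2·sL + -1·sR = -1110/7957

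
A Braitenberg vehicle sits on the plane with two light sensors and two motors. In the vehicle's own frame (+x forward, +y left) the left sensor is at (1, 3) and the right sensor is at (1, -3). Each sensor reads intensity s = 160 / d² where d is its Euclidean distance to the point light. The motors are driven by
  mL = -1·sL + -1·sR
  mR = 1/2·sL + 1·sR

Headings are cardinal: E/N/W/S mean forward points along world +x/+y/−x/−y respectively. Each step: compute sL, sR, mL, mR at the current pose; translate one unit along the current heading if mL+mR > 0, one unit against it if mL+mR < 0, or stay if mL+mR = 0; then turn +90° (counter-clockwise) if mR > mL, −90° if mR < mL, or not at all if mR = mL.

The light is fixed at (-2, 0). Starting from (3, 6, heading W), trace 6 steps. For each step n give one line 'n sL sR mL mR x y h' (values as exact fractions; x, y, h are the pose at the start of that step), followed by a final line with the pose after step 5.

n=0: pose=(3,6,W); sL=32/5, sR=160/97; mL=-3904/485, mR=2352/485; mL+mR=-16/5 → advance -1; mR−mL=6256/485 → turn +1·90°
n=1: pose=(4,6,S); sL=80/53, sR=80/17; mL=-5600/901, mR=4920/901; mL+mR=-40/53 → advance -1; mR−mL=10520/901 → turn +1·90°
n=2: pose=(4,7,E); sL=160/149, sR=32/13; mL=-6848/1937, mR=5808/1937; mL+mR=-80/149 → advance -1; mR−mL=12656/1937 → turn +1·90°
n=3: pose=(3,7,N); sL=40/17, sR=5/4; mL=-245/68, mR=165/68; mL+mR=-20/17 → advance -1; mR−mL=205/34 → turn +1·90°
n=4: pose=(3,6,W); sL=32/5, sR=160/97; mL=-3904/485, mR=2352/485; mL+mR=-16/5 → advance -1; mR−mL=6256/485 → turn +1·90°
n=5: pose=(4,6,S); sL=80/53, sR=80/17; mL=-5600/901, mR=4920/901; mL+mR=-40/53 → advance -1; mR−mL=10520/901 → turn +1·90°

0 32/5 160/97 -3904/485 2352/485 3 6 W
1 80/53 80/17 -5600/901 4920/901 4 6 S
2 160/149 32/13 -6848/1937 5808/1937 4 7 E
3 40/17 5/4 -245/68 165/68 3 7 N
4 32/5 160/97 -3904/485 2352/485 3 6 W
5 80/53 80/17 -5600/901 4920/901 4 6 S
final 4 7 E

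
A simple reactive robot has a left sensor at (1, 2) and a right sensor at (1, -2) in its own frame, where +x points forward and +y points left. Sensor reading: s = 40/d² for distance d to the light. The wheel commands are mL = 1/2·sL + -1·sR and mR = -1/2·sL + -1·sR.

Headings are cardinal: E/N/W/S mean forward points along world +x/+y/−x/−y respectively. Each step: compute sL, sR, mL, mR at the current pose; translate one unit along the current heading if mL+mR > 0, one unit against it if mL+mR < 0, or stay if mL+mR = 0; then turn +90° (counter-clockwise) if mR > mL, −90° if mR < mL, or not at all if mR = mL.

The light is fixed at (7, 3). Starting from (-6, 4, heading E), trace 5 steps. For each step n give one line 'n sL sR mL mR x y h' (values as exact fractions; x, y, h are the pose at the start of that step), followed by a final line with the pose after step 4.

0 40/153 8/29 -644/4437 -1804/4437 -6 4 E
1 5/18 5/32 -5/288 -85/288 -7 4 S
2 8/45 40/241 -836/10845 -2764/10845 -7 5 W
3 20/117 4/13 -2/9 -46/117 -6 5 N
4 40/153 8/29 -644/4437 -1804/4437 -6 4 E
final -7 4 S

n=0: pose=(-6,4,E); sL=40/153, sR=8/29; mL=-644/4437, mR=-1804/4437; mL+mR=-16/29 → advance -1; mR−mL=-40/153 → turn -1·90°
n=1: pose=(-7,4,S); sL=5/18, sR=5/32; mL=-5/288, mR=-85/288; mL+mR=-5/16 → advance -1; mR−mL=-5/18 → turn -1·90°
n=2: pose=(-7,5,W); sL=8/45, sR=40/241; mL=-836/10845, mR=-2764/10845; mL+mR=-80/241 → advance -1; mR−mL=-8/45 → turn -1·90°
n=3: pose=(-6,5,N); sL=20/117, sR=4/13; mL=-2/9, mR=-46/117; mL+mR=-8/13 → advance -1; mR−mL=-20/117 → turn -1·90°
n=4: pose=(-6,4,E); sL=40/153, sR=8/29; mL=-644/4437, mR=-1804/4437; mL+mR=-16/29 → advance -1; mR−mL=-40/153 → turn -1·90°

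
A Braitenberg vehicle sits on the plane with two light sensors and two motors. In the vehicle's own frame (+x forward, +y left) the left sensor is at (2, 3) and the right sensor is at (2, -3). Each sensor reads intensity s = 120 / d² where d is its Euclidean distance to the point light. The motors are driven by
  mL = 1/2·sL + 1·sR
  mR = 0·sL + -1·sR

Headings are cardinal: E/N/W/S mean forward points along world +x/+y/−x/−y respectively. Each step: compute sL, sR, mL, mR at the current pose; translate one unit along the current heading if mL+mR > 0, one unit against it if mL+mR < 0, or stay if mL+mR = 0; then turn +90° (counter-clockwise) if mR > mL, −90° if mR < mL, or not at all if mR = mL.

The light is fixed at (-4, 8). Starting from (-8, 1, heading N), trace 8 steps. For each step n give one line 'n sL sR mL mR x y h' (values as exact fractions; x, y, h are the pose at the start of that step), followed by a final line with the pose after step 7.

n=0: pose=(-8,1,N); sL=60/37, sR=60/13; mL=2610/481, mR=-60/13; mL+mR=30/37 → advance +1; mR−mL=-4830/481 → turn -1·90°
n=1: pose=(-8,2,E); sL=120/13, sR=24/17; mL=1332/221, mR=-24/17; mL+mR=60/13 → advance +1; mR−mL=-1644/221 → turn -1·90°
n=2: pose=(-7,2,S); sL=15/8, sR=6/5; mL=171/80, mR=-6/5; mL+mR=15/16 → advance +1; mR−mL=-267/80 → turn -1·90°
n=3: pose=(-7,1,W); sL=24/25, sR=120/41; mL=3492/1025, mR=-120/41; mL+mR=12/25 → advance +1; mR−mL=-6492/1025 → turn -1·90°
n=4: pose=(-8,1,N); sL=60/37, sR=60/13; mL=2610/481, mR=-60/13; mL+mR=30/37 → advance +1; mR−mL=-4830/481 → turn -1·90°
n=5: pose=(-8,2,E); sL=120/13, sR=24/17; mL=1332/221, mR=-24/17; mL+mR=60/13 → advance +1; mR−mL=-1644/221 → turn -1·90°
n=6: pose=(-7,2,S); sL=15/8, sR=6/5; mL=171/80, mR=-6/5; mL+mR=15/16 → advance +1; mR−mL=-267/80 → turn -1·90°
n=7: pose=(-7,1,W); sL=24/25, sR=120/41; mL=3492/1025, mR=-120/41; mL+mR=12/25 → advance +1; mR−mL=-6492/1025 → turn -1·90°

0 60/37 60/13 2610/481 -60/13 -8 1 N
1 120/13 24/17 1332/221 -24/17 -8 2 E
2 15/8 6/5 171/80 -6/5 -7 2 S
3 24/25 120/41 3492/1025 -120/41 -7 1 W
4 60/37 60/13 2610/481 -60/13 -8 1 N
5 120/13 24/17 1332/221 -24/17 -8 2 E
6 15/8 6/5 171/80 -6/5 -7 2 S
7 24/25 120/41 3492/1025 -120/41 -7 1 W
final -8 1 N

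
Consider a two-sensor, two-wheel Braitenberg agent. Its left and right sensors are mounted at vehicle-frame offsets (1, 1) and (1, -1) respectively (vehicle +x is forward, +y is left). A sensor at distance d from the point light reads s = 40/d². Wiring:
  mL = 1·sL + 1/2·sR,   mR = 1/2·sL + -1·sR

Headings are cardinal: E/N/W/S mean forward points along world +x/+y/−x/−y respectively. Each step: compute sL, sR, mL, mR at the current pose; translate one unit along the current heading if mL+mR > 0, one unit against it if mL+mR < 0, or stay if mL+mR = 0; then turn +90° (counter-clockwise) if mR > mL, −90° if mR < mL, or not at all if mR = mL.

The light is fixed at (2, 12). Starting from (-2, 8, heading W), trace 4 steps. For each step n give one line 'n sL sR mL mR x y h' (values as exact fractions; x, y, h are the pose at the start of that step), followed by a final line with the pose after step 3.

0 4/5 20/17 118/85 -66/85 -2 8 W
1 8/9 8/5 76/45 -52/45 -3 8 N
2 2 5/4 21/8 -1/4 -3 9 E
3 8/5 40/41 428/205 -36/205 -2 9 S
final -2 8 W

n=0: pose=(-2,8,W); sL=4/5, sR=20/17; mL=118/85, mR=-66/85; mL+mR=52/85 → advance +1; mR−mL=-184/85 → turn -1·90°
n=1: pose=(-3,8,N); sL=8/9, sR=8/5; mL=76/45, mR=-52/45; mL+mR=8/15 → advance +1; mR−mL=-128/45 → turn -1·90°
n=2: pose=(-3,9,E); sL=2, sR=5/4; mL=21/8, mR=-1/4; mL+mR=19/8 → advance +1; mR−mL=-23/8 → turn -1·90°
n=3: pose=(-2,9,S); sL=8/5, sR=40/41; mL=428/205, mR=-36/205; mL+mR=392/205 → advance +1; mR−mL=-464/205 → turn -1·90°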